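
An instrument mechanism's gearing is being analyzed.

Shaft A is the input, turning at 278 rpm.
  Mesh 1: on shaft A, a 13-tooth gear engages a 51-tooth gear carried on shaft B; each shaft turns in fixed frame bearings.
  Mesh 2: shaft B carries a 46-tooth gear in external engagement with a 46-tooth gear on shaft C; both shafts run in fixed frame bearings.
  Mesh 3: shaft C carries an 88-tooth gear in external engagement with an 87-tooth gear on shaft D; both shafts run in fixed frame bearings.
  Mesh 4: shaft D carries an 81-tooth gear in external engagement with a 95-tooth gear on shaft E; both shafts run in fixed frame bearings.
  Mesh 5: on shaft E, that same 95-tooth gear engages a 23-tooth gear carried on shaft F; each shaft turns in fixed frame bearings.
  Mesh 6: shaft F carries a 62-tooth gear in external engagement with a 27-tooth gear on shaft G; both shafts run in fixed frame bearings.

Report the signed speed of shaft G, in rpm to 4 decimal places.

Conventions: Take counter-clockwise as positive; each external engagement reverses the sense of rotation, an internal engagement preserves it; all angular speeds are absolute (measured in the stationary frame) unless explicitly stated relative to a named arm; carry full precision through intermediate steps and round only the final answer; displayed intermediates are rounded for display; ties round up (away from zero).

class = fixed-axis compound train [6 meshes; 6 ratios multiply, 6 sense flips]
mesh 1 [13T→51T]: ω = 278.0000×13/51 = 70.8627 rpm, sense flips to −
mesh 2 [46T→46T]: ω = 70.8627×46/46 = 70.8627 rpm, sense flips to +
mesh 3 [88T→87T]: ω = 70.8627×88/87 = 71.6773 rpm, sense flips to −
mesh 4 [81T→95T]: ω = 71.6773×81/95 = 61.1143 rpm, sense flips to +
mesh 5 [95T→23T]: ω = 61.1143×95/23 = 252.4286 rpm, sense flips to −
mesh 6 [62T→27T]: ω = 252.4286×62/27 = 579.6509 rpm, sense flips to +
signed output speed = +579.6509 rpm

+579.6509 rpm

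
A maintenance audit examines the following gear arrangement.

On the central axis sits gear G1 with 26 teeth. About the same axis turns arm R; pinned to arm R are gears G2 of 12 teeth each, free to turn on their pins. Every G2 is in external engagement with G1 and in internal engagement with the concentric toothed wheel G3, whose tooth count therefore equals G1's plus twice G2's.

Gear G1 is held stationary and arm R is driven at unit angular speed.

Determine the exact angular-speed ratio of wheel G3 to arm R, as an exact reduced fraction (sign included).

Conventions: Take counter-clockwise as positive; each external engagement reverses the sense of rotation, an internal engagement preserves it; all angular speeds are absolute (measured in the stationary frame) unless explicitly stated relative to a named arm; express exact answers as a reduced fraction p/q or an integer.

38/25

class = planetary set [G3 = 26+2·12 = 50; Willis about the carrier]
ring teeth: 26 + 2·12 = 50
26(ω_sun−ω_arm) = −50(ω_ring−ω_arm),  ω_sun = 0, ω_arm = 1
ω_ring = 1 − (26/50)(0−1) = 38/25
ω_out/ω_in = 38/25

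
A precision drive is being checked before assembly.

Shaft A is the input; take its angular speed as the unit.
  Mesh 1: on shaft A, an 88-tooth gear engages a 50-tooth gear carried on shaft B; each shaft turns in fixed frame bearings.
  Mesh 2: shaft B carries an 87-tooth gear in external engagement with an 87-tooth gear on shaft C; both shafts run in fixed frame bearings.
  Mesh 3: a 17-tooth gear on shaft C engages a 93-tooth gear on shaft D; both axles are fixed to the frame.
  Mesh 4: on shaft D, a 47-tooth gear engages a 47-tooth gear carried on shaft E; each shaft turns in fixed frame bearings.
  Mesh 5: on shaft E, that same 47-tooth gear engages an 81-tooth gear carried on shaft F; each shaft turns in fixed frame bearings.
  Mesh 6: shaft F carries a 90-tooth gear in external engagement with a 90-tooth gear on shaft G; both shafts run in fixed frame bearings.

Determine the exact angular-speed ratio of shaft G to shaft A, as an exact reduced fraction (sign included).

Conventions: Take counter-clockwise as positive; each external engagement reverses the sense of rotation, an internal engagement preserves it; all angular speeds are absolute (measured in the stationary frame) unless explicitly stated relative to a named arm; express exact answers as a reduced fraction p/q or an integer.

class = fixed-axis compound train [6 meshes; 6 ratios multiply, 6 sense flips]
mesh 1 [88T→50T]: running ratio 44/25, sense −
mesh 2 [87T→87T]: running ratio 44/25, sense +
mesh 3 [17T→93T]: running ratio 748/2325, sense −
mesh 4 [47T→47T]: running ratio 748/2325, sense +
mesh 5 [47T→81T]: running ratio 35156/188325, sense −
mesh 6 [90T→90T]: running ratio 35156/188325, sense +
ω_out/ω_in = 35156/188325

35156/188325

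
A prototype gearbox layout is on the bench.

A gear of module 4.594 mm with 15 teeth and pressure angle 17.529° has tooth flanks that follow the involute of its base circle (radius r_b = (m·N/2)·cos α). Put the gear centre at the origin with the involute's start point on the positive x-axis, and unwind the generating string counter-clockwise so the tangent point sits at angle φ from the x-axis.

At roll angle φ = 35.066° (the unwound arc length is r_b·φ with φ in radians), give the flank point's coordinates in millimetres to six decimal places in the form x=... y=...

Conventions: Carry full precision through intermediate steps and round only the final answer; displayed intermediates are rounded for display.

class = single-mesh tooth geometry [base-circle involute, m = 4.594, 15T]
pitch radius r_p = m·N/2 = 4.594·15/2 = 34.455000
base radius r_b = r_p·cos α = 34.455000·cos 17.529° = 32.855069
roll angle φ = 35.066° = 0.61201716 rad
x = r_b·(cos φ + φ·sin φ) = 38.443936
y = r_b·(sin φ − φ·cos φ) = 2.417780

x=38.443936 y=2.417780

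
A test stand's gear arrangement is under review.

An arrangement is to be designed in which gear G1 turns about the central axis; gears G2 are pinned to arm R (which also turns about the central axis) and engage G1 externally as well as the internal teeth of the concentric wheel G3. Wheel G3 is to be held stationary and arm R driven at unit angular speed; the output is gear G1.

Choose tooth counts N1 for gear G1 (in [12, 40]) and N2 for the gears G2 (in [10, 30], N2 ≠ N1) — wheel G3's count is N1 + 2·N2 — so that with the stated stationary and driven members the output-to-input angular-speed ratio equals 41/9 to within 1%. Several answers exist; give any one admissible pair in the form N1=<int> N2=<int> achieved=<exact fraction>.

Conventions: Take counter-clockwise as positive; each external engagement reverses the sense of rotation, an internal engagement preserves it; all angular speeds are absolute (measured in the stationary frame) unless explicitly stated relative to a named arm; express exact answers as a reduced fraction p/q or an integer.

design class (target 41/9): planetary set
Willis with ω_ring = 0: ω_sun/ω_arm = (N1+N3)/N1; set equal to 41/9  ⇒  N3/N1 = 41/9 − 1 = 32/9
N3 = N1 + 2·N2  ⇒  N2/N1 = (N3/N1 − 1)/2 = (32/9 − 1)/2 = 23/18
smallest multiple with N1 ≥ 12 and N2 ≥ 10: k = 1  ⇒  N1 = 1·18 = 18, N2 = 1·23 = 23 (N1 ≤ 40, N2 ≤ 30, N2 ≠ N1 ✓), N3 = 18 + 2·23 = 64
check: (N1+N3)/N1 with N1 = 18, N3 = 64 gives 41/9; |achieved − target| = 0 ≤ 41/900 ✓

N1=18 N2=23 achieved=41/9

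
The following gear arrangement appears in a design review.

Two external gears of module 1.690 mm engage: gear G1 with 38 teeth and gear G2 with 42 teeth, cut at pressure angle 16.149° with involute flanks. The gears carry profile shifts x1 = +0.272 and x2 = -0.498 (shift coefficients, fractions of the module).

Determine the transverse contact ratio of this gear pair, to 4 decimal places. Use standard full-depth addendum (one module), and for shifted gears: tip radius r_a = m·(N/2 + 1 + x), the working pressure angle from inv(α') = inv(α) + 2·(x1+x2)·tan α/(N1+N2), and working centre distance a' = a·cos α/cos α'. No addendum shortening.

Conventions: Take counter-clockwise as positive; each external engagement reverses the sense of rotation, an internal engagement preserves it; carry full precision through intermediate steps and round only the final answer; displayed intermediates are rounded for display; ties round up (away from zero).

recognized (one external pair, fixed centres): single-mesh tooth geometry, m = 1.690, N1 = 38, N2 = 42
base radii: r_b1 = 30.842992, r_b2 = 34.089623
tip radii: r_a1 = 34.259680, r_a2 = 36.338380
inv(α') = inv(16.149°) + 2·(+0.272-0.498)·tan α/(38+42) = 0.00607261  ⇒  α' = 14.93813°
a' = a·cos α / cos α' = 67.6000·cos 16.149°/cos 14.93813° = 67.203784
action lengths: √(r_a1²−r_b1²) = 14.914272, √(r_a2²−r_b2²) = 12.584732
base pitch p_b = π·m·cos α = 5.099796
CR = (14.914272 + 12.584732 − 67.203784·sin 14.93813°)/5.099796 = 1.995274
contact ratio ≈ 1.9953

1.9953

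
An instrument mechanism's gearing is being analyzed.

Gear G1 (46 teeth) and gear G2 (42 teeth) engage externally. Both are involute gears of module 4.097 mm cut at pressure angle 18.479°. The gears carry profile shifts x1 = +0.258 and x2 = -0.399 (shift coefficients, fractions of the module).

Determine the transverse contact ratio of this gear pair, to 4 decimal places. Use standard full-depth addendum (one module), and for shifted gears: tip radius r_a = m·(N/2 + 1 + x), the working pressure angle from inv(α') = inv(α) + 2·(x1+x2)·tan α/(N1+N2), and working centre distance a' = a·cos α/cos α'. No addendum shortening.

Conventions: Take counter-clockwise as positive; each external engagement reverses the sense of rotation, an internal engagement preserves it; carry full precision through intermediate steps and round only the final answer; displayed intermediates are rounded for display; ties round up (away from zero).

topology: single-mesh involute geometry — m = 4.097, 46T/42T pair
base radii: r_b1 = 89.372439, r_b2 = 81.600923
tip radii: r_a1 = 99.385026, r_a2 = 88.499297
inv(α') = inv(18.479°) + 2·(+0.258-0.399)·tan α/(46+42) = 0.01059750  ⇒  α' = 17.91111°
a' = a·cos α / cos α' = 180.2680·cos 18.479°/cos 17.91111° = 179.681672
action lengths: √(r_a1²−r_b1²) = 43.473561, √(r_a2²−r_b2²) = 34.255145
base pitch p_b = π·m·cos α = 12.207470
CR = (43.473561 + 34.255145 − 179.681672·sin 17.91111°)/12.207470 = 1.840611
contact ratio ≈ 1.8406

1.8406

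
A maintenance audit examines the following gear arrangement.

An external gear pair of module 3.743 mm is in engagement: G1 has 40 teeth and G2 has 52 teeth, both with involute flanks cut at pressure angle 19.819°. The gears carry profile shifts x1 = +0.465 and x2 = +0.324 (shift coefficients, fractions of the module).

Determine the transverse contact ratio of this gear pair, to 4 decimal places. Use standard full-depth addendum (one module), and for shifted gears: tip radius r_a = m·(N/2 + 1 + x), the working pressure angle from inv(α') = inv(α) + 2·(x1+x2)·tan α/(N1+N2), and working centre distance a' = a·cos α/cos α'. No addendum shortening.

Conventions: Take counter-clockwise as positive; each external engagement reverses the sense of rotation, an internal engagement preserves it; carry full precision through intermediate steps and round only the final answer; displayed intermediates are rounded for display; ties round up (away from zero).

class = single-mesh tooth geometry [involute pair 40T × 52T, m = 3.743]
base radii: r_b1 = 70.425921, r_b2 = 91.553698
tip radii: r_a1 = 80.343495, r_a2 = 102.273732
inv(α') = inv(19.819°) + 2·(+0.465+0.324)·tan α/(40+52) = 0.02067158  ⇒  α' = 22.21452°
a' = a·cos α / cos α' = 172.1780·cos 19.819°/cos 22.21452° = 174.966544
action lengths: √(r_a1²−r_b1²) = 38.668679, √(r_a2²−r_b2²) = 45.583294
base pitch p_b = π·m·cos α = 11.062478
CR = (38.668679 + 45.583294 − 174.966544·sin 22.21452°)/11.062478 = 1.636291
contact ratio ≈ 1.6363

1.6363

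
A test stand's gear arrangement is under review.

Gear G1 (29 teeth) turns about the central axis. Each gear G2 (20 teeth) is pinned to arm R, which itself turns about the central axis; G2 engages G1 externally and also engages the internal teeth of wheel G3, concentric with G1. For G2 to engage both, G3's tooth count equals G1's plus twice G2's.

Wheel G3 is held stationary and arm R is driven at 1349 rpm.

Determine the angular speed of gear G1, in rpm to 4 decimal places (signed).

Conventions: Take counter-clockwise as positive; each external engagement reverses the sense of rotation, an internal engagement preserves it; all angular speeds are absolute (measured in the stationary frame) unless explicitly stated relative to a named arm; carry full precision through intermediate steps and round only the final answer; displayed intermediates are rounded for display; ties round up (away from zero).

+4558.6897 rpm

recognized (axles ride arm R): planetary set, 29/20/69 teeth
normalise by the input: solve with ω_arm = 1, then scale by 1349 rpm
ring teeth: 29 + 2·20 = 69
29(ω_sun−ω_arm) = −69(ω_ring−ω_arm),  ω_ring = 0, ω_arm = 1
ω_sun = 1 − (69/29)(0−1) = 98/29
scale: ω_sun = 98/29 × 1349 rpm = +4558.6897 rpm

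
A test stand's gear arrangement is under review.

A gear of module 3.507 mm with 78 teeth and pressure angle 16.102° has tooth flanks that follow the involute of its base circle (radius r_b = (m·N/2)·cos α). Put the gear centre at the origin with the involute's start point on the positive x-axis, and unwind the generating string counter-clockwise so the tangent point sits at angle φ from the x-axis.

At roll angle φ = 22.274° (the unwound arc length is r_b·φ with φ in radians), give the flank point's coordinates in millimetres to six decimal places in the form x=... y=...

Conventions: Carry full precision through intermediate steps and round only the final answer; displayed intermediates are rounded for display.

single-mesh involute tooth geometry (78T wheel at module 3.507)
pitch radius r_p = m·N/2 = 3.507·78/2 = 136.773000
base radius r_b = r_p·cos α = 136.773000·cos 16.102° = 131.407323
roll angle φ = 22.274° = 0.38875464 rad
x = r_b·(cos φ + φ·sin φ) = 140.965093
y = r_b·(sin φ − φ·cos φ) = 2.534821

x=140.965093 y=2.534821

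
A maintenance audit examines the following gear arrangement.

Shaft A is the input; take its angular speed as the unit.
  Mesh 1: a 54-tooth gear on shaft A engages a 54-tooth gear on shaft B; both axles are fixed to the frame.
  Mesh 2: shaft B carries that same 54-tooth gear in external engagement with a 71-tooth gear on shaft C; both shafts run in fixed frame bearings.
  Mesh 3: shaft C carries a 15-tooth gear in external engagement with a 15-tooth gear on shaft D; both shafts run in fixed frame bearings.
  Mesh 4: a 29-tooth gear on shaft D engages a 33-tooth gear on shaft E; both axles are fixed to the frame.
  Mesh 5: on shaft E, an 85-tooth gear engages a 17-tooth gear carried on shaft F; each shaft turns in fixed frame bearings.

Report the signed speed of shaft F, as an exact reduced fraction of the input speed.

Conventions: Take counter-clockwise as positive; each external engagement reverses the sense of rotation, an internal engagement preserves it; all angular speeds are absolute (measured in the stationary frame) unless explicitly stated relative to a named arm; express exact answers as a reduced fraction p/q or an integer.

-2610/781

5-mesh fixed-axis compound train (all bearings frame-fixed)
mesh 1 [54T→54T]: |ω|/ω_in = 1×54/54 = 1, sense flips to −
mesh 2 [54T→71T]: |ω|/ω_in = 1×54/71 = 54/71, sense flips to +
mesh 3 [15T→15T]: |ω|/ω_in = (54/71)×15/15 = 54/71, sense flips to −
mesh 4 [29T→33T]: |ω|/ω_in = (54/71)×29/33 = 522/781, sense flips to +
mesh 5 [85T→17T]: |ω|/ω_in = (522/781)×85/17 = 2610/781, sense flips to −
signed output speed (× input speed) = -2610/781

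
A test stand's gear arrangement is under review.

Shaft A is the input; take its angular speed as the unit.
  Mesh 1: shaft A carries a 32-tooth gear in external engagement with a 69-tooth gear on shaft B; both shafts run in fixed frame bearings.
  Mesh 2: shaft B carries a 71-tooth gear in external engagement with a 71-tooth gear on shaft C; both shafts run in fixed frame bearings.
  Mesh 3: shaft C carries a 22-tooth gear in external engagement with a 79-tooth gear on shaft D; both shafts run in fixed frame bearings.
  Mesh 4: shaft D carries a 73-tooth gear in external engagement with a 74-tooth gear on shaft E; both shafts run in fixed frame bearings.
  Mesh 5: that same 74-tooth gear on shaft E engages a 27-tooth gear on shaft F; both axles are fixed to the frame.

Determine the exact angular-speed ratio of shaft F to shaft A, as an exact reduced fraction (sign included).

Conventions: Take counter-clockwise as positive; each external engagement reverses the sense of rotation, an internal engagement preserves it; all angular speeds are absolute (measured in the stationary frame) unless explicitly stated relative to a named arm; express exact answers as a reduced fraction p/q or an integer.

-51392/147177

class = fixed-axis compound train [5 meshes; 5 ratios multiply, 5 sense flips]
mesh 1 [32T→69T]: running ratio 32/69, sense −
mesh 2 [71T→71T]: running ratio 32/69, sense +
mesh 3 [22T→79T]: running ratio 704/5451, sense −
mesh 4 [73T→74T]: running ratio 25696/201687, sense +
mesh 5 [74T→27T]: running ratio 51392/147177, sense −
ω_out/ω_in = -51392/147177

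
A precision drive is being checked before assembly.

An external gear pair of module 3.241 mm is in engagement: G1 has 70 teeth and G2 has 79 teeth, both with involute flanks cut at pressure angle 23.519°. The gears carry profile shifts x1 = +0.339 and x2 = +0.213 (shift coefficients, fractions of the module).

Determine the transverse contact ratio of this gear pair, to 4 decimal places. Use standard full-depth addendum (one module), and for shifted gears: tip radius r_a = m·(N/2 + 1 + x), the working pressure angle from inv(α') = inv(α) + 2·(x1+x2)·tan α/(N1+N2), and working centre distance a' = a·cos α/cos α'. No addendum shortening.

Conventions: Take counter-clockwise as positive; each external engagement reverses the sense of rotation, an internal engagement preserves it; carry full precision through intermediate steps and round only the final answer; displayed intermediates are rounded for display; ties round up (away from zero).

single-mesh involute tooth geometry (70T engaging 79T at module 3.241)
base radii: r_b1 = 104.011704, r_b2 = 117.384638
tip radii: r_a1 = 117.774699, r_a2 = 131.950833
inv(α') = inv(23.519°) + 2·(+0.339+0.213)·tan α/(70+79) = 0.02794737  ⇒  α' = 24.45211°
a' = a·cos α / cos α' = 241.4545·cos 23.519°/cos 24.45211° = 243.210477
action lengths: √(r_a1²−r_b1²) = 55.248938, √(r_a2²−r_b2²) = 60.264991
base pitch p_b = π·m·cos α = 9.336069
CR = (55.248938 + 60.264991 − 243.210477·sin 24.45211°)/9.336069 = 1.589664
contact ratio ≈ 1.5897

1.5897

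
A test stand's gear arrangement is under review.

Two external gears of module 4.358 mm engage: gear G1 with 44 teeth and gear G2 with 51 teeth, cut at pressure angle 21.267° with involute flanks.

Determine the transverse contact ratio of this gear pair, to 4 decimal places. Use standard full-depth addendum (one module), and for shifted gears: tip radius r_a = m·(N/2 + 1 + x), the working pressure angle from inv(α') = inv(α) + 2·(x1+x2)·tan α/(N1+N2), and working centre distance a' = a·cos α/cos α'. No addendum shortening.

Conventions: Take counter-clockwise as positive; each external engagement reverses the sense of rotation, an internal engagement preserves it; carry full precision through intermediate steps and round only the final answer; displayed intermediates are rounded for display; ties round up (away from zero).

1.6819

single-mesh involute tooth geometry (44T engaging 51T at module 4.358)
base radii: r_b1 = 89.346872, r_b2 = 103.561147
tip radii: r_a1 = 100.234000, r_a2 = 115.487000
no profile shift: α' = α, a' = a
action lengths: √(r_a1²−r_b1²) = 45.431170, √(r_a2²−r_b2²) = 51.111016
base pitch p_b = π·m·cos α = 12.758704
CR = (45.431170 + 51.111016 − 207.005000·sin 21.26700°)/12.758704 = 1.681868
contact ratio ≈ 1.6819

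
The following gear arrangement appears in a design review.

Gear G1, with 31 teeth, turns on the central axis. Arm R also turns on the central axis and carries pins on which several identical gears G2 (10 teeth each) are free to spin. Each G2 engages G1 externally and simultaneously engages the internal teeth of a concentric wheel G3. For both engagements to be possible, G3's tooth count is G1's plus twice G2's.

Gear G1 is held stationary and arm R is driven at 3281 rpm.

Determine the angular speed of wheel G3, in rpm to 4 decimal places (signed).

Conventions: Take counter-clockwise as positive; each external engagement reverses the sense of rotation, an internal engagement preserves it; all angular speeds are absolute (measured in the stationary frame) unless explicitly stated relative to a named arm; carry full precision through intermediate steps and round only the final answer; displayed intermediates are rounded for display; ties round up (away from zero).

planetary set (31T centre, 10T on arm, 51T internal) — Willis relation
normalise by the input: solve with ω_arm = 1, then scale by 3281 rpm
ring teeth: 31 + 2·10 = 51
31(ω_sun−ω_arm) = −51(ω_ring−ω_arm),  ω_sun = 0, ω_arm = 1
ω_ring = 1 − (31/51)(0−1) = 82/51
scale: ω_ring = 82/51 × 3281 rpm = +5275.3333 rpm

+5275.3333 rpm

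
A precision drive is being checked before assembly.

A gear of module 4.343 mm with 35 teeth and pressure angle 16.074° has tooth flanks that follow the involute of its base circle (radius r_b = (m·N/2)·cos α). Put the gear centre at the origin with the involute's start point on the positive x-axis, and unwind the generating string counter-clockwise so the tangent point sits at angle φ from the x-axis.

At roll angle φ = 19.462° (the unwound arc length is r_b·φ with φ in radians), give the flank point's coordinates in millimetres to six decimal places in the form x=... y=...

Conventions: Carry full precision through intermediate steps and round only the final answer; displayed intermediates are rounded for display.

class = single-mesh tooth geometry [base-circle involute, m = 4.343, 35T]
pitch radius r_p = m·N/2 = 4.343·35/2 = 76.002500
base radius r_b = r_p·cos α = 76.002500·cos 16.074° = 73.031174
roll angle φ = 19.462° = 0.33967598 rad
x = r_b·(cos φ + φ·sin φ) = 77.123583
y = r_b·(sin φ − φ·cos φ) = 0.943110

x=77.123583 y=0.943110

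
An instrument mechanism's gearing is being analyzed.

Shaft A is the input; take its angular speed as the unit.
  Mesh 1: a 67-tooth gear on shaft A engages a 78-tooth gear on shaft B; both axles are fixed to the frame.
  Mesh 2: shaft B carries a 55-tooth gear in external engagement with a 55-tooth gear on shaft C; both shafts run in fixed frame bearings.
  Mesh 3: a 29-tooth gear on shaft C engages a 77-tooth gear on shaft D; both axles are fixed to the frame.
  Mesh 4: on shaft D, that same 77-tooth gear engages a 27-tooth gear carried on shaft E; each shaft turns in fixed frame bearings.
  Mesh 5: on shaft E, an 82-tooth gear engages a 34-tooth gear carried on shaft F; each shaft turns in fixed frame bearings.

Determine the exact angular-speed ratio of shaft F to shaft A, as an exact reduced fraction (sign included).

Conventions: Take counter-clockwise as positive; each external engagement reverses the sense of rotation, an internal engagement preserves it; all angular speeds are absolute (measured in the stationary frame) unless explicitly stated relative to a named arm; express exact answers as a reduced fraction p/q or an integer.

class = fixed-axis compound train [5 meshes; 5 ratios multiply, 5 sense flips]
mesh 1 [67T→78T]: running ratio 67/78, sense −
mesh 2 [55T→55T]: running ratio 67/78, sense +
mesh 3 [29T→77T]: running ratio 1943/6006, sense −
mesh 4 [77T→27T]: running ratio 1943/2106, sense +
mesh 5 [82T→34T]: running ratio 79663/35802, sense −
ω_out/ω_in = -79663/35802

-79663/35802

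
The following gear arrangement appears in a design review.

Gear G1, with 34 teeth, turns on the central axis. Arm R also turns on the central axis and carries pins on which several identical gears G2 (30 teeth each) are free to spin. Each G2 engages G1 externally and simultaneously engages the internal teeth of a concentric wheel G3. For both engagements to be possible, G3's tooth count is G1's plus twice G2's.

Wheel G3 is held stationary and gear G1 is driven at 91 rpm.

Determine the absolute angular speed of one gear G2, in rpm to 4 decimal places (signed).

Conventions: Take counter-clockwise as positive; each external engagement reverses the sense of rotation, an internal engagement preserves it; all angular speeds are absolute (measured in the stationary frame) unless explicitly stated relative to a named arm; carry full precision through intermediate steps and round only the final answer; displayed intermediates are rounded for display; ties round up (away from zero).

topology: planetary set — G1 34T / G2 30T / G3 94T, arm = carrier (Willis)
normalise by the input: solve with ω_sun = 1, then scale by 91 rpm
ring teeth: 34 + 2·30 = 94
34(ω_sun−ω_arm) = −94(ω_ring−ω_arm),  ω_ring = 0, ω_sun = 1
34(1−ω_arm) = −94(0−ω_arm)  ⇒  128·ω_arm = 34  ⇒  ω_arm = 17/64
sun–planet mesh: 34·(1−17/64) = −30·(ω_p−ω_arm)  ⇒  ω_p−ω_arm = -799/960
ω_p = 17/64 − 799/960 = -17/30
scale: ω_p = -17/30 × 91 rpm = -51.5667 rpm

-51.5667 rpm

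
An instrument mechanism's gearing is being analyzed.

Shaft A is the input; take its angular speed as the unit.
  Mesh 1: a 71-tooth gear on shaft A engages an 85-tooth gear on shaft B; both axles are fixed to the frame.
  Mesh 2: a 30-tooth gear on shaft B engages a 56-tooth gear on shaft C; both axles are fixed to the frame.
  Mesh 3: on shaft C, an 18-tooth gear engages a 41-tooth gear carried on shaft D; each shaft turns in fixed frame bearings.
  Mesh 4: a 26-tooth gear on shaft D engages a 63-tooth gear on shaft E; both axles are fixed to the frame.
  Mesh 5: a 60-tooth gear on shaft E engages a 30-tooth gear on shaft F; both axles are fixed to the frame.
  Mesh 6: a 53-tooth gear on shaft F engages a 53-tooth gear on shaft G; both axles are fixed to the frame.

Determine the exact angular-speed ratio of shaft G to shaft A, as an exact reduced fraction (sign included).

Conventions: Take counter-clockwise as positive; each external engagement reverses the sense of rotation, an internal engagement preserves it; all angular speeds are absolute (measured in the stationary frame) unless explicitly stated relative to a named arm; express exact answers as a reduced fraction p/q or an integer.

class = fixed-axis compound train [6 meshes; 6 ratios multiply, 6 sense flips]
mesh 1 [71T→85T]: running ratio 71/85, sense −
mesh 2 [30T→56T]: running ratio 213/476, sense +
mesh 3 [18T→41T]: running ratio 1917/9758, sense −
mesh 4 [26T→63T]: running ratio 2769/34153, sense +
mesh 5 [60T→30T]: running ratio 5538/34153, sense −
mesh 6 [53T→53T]: running ratio 5538/34153, sense +
ω_out/ω_in = 5538/34153

5538/34153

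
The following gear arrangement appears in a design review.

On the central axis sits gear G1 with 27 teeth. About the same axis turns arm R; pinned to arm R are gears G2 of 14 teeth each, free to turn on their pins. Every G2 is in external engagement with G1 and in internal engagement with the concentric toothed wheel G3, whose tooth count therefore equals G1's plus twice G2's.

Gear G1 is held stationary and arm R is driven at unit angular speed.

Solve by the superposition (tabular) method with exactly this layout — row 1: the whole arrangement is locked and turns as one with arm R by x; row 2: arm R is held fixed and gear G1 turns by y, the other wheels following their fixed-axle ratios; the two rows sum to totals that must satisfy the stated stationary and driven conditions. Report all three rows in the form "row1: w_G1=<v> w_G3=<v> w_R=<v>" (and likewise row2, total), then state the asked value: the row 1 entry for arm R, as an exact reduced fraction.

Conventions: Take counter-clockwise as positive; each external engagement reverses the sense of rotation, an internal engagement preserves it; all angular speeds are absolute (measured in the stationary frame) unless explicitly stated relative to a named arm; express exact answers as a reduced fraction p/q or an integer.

row1: w_G1=1 w_G3=1 w_R=1
row2: w_G1=-1 w_G3=27/55 w_R=0
total: w_G1=0 w_G3=82/55 w_R=1
asked value: 1

planetary set (27T centre, 14T on arm, 55T internal) — Willis relation
row 1 (train locked, turned with arm): all members turn x
row 2 (arm held, sun turns y): ω_ring = −(27/55)·y, ω_arm = 0
boundary: total ω_sun = x + y = 0 and total ω_arm = x = 1  ⇒  y = -1, x = 1
row 2 ring = −(27/55)·(-1) = 27/55
totals (row 1 + row 2): sun 1 + (-1) = 0, ring 1 + 27/55 = 82/55, arm 1 + 0 = 1
asked cell (row1, arm) = 1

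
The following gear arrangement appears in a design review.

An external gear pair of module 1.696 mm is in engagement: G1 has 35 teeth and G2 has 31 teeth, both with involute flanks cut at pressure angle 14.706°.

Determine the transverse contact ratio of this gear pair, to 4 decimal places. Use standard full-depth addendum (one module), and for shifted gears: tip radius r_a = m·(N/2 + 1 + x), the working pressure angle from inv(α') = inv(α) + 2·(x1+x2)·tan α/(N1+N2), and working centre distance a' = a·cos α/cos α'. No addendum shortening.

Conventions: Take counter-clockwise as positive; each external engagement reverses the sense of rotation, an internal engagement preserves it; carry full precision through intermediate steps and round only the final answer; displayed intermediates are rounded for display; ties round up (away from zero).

single-mesh involute tooth geometry (35T engaging 31T at module 1.696)
base radii: r_b1 = 28.707718, r_b2 = 25.426836
tip radii: r_a1 = 31.376000, r_a2 = 27.984000
no profile shift: α' = α, a' = a
action lengths: √(r_a1²−r_b1²) = 12.661765, √(r_a2²−r_b2²) = 11.686756
base pitch p_b = π·m·cos α = 5.153597
CR = (12.661765 + 11.686756 − 55.968000·sin 14.70600°)/5.153597 = 1.967660
contact ratio ≈ 1.9677

1.9677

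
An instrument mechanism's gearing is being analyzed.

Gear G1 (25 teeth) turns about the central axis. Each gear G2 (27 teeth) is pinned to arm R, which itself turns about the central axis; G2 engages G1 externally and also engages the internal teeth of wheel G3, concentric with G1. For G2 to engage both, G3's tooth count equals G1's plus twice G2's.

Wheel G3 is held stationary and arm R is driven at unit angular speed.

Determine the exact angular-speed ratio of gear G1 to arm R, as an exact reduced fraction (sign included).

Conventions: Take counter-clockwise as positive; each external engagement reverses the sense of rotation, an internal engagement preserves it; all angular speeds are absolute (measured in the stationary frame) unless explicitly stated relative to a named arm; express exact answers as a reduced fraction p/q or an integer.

104/25

topology: planetary set — G1 25T / G2 27T / G3 79T, arm = carrier (Willis)
ring teeth: 25 + 2·27 = 79
25(ω_sun−ω_arm) = −79(ω_ring−ω_arm),  ω_ring = 0, ω_arm = 1
ω_sun = 1 − (79/25)(0−1) = 104/25
ω_out/ω_in = 104/25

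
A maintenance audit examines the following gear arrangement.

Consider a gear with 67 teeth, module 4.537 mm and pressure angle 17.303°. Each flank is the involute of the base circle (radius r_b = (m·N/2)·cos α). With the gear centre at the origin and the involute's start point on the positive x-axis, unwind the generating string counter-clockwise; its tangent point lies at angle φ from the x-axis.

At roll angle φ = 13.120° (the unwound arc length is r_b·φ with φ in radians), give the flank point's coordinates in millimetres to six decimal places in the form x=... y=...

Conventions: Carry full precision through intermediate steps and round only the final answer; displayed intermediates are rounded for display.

x=148.865987 y=0.577743

single-mesh involute tooth geometry (67T wheel at module 4.537)
pitch radius r_p = m·N/2 = 4.537·67/2 = 151.989500
base radius r_b = r_p·cos α = 151.989500·cos 17.303° = 145.111250
roll angle φ = 13.120° = 0.22898720 rad
x = r_b·(cos φ + φ·sin φ) = 148.865987
y = r_b·(sin φ − φ·cos φ) = 0.577743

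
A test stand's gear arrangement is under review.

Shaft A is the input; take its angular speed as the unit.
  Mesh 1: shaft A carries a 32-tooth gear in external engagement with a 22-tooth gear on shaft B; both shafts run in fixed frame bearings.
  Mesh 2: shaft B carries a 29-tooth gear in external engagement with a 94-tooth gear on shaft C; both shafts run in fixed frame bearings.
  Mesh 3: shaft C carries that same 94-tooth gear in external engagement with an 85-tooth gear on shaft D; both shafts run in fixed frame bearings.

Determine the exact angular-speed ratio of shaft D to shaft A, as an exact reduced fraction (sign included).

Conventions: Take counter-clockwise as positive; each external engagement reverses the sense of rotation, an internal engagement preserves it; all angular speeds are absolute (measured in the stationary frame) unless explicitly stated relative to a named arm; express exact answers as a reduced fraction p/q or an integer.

-464/935

class = fixed-axis compound train [3 meshes; 3 ratios multiply, 3 sense flips]
mesh 1 [32T→22T]: running ratio 16/11, sense −
mesh 2 [29T→94T]: running ratio 232/517, sense +
mesh 3 [94T→85T]: running ratio 464/935, sense −
ω_out/ω_in = -464/935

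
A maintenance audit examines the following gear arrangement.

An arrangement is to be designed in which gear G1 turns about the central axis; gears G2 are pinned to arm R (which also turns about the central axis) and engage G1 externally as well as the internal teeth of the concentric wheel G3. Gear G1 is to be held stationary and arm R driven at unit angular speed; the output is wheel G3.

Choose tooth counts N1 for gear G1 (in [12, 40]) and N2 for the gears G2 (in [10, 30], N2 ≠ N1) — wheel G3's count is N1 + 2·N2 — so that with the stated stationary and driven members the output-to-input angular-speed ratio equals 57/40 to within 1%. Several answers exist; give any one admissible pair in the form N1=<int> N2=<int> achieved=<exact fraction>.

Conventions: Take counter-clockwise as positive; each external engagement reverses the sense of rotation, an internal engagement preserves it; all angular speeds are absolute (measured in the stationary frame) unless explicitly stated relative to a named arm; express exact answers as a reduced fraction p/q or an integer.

N1=34 N2=23 achieved=57/40

class = planetary set [ratio 57/40 wanted; Willis about the carrier]
Willis with ω_sun = 0: ω_ring/ω_arm = (N1+N3)/N3; set equal to 57/40  ⇒  N3/N1 = 1/(57/40 − 1) = 40/17
N3 = N1 + 2·N2  ⇒  N2/N1 = (N3/N1 − 1)/2 = (40/17 − 1)/2 = 23/34
smallest multiple with N1 ≥ 12 and N2 ≥ 10: k = 1  ⇒  N1 = 1·34 = 34, N2 = 1·23 = 23 (N1 ≤ 40, N2 ≤ 30, N2 ≠ N1 ✓), N3 = 34 + 2·23 = 80
check: (N1+N3)/N3 with N1 = 34, N3 = 80 gives 57/40; |achieved − target| = 0 ≤ 57/4000 ✓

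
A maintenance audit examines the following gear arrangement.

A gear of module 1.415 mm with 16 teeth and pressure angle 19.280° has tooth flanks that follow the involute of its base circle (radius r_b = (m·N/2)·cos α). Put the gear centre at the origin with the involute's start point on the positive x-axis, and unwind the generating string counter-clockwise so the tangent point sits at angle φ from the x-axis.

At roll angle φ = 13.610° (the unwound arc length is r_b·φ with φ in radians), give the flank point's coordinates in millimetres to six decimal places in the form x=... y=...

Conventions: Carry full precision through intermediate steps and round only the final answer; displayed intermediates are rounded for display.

class = single-mesh tooth geometry [base-circle involute, m = 1.415, 16T]
pitch radius r_p = m·N/2 = 1.415·16/2 = 11.320000
base radius r_b = r_p·cos α = 11.320000·cos 19.280° = 10.685132
roll angle φ = 13.610° = 0.23753931 rad
x = r_b·(cos φ + φ·sin φ) = 10.982347
y = r_b·(sin φ − φ·cos φ) = 0.047469

x=10.982347 y=0.047469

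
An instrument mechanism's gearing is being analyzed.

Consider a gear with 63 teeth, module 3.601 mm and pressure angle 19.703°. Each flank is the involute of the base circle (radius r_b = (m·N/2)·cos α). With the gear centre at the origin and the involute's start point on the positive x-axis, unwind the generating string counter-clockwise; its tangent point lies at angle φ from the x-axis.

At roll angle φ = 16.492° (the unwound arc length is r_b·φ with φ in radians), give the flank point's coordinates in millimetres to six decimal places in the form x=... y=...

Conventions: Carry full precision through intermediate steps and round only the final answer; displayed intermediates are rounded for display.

class = single-mesh tooth geometry [base-circle involute, m = 3.601, 63T]
pitch radius r_p = m·N/2 = 3.601·63/2 = 113.431500
base radius r_b = r_p·cos α = 113.431500·cos 19.703° = 106.790414
roll angle φ = 16.492° = 0.28783970 rad
x = r_b·(cos φ + φ·sin φ) = 111.123086
y = r_b·(sin φ − φ·cos φ) = 0.841900

x=111.123086 y=0.841900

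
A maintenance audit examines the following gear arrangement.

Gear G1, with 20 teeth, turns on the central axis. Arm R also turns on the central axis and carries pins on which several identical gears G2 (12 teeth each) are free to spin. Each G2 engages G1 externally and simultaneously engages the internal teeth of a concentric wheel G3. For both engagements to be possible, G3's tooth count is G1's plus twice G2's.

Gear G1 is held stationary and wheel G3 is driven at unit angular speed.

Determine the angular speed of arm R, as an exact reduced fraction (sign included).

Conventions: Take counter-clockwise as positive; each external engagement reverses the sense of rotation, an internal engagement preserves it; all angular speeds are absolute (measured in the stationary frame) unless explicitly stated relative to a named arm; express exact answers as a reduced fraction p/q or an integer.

class = planetary set [G3 = 20+2·12 = 44; Willis about the carrier]
ring teeth: 20 + 2·12 = 44
20(ω_sun−ω_arm) = −44(ω_ring−ω_arm),  ω_sun = 0, ω_ring = 1
20(0−ω_arm) = −44(1−ω_arm)  ⇒  64·ω_arm = 44  ⇒  ω_arm = 11/16
exact speed ratio = 11/16

11/16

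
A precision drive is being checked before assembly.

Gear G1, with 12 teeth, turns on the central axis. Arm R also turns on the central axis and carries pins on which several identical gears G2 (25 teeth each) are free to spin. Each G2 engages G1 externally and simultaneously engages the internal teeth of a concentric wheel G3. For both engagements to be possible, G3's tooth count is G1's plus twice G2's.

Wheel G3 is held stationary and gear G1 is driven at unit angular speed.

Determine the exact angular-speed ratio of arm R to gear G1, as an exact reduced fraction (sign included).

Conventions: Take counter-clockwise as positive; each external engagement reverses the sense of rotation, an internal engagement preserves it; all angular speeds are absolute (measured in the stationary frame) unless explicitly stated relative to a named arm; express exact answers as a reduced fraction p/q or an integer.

topology: planetary set — G1 12T / G2 25T / G3 62T, arm = carrier (Willis)
ring teeth: 12 + 2·25 = 62
12(ω_sun−ω_arm) = −62(ω_ring−ω_arm),  ω_ring = 0, ω_sun = 1
12(1−ω_arm) = −62(0−ω_arm)  ⇒  74·ω_arm = 12  ⇒  ω_arm = 6/37
ω_out/ω_in = 6/37

6/37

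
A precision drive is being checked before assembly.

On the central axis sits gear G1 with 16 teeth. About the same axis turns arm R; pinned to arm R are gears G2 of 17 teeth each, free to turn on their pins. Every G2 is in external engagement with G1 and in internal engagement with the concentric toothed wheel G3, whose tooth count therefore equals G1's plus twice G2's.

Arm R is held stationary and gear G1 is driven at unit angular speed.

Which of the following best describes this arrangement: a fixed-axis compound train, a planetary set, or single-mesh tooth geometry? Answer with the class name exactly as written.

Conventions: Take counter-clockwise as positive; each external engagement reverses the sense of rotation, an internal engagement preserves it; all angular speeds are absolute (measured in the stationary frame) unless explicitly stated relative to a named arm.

class = planetary set [G3 = 16+2·17 = 50; Willis about the carrier]
classification: planetary set

planetary set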